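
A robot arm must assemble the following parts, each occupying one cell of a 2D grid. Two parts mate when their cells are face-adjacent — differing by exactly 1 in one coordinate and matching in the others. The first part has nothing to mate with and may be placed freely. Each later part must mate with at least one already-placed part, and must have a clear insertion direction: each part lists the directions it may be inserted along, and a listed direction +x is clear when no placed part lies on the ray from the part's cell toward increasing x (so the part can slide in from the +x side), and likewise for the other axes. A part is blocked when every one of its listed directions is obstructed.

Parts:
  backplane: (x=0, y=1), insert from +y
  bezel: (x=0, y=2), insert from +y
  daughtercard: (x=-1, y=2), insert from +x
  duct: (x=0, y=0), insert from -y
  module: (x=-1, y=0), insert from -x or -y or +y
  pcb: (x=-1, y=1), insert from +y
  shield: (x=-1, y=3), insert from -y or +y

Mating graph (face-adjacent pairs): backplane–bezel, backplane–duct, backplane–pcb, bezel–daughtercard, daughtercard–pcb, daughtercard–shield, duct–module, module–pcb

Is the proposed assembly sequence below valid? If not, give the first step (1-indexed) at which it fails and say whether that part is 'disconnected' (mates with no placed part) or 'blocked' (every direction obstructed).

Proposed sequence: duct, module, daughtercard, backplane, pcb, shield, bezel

Invalid at step 3 (disconnected)

1. duct@(0, 0) [-y clear] — {duct}
2. module@(-1, 0) [-x clear] — {duct, module}
3. daughtercard@(-1, 2) — no placed neighbour ⇒ disconnected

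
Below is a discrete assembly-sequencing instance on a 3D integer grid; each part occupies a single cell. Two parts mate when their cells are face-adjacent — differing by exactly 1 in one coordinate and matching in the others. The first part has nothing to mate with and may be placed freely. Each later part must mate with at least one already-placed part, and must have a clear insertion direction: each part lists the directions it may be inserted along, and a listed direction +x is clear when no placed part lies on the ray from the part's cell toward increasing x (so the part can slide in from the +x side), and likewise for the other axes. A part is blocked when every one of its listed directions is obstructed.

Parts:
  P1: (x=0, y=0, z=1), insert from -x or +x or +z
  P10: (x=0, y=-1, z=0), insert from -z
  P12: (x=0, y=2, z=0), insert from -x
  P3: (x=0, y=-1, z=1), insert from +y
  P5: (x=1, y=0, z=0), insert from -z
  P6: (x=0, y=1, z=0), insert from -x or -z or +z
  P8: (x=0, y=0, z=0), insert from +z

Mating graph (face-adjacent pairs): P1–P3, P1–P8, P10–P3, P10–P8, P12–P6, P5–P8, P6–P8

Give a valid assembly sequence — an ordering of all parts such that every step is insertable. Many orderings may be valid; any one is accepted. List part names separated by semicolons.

P8; P5; P6; P12; P10; P3; P1

1. P8@(0, 0, 0) [+z clear] — {P8}
2. P5@(1, 0, 0) [-z clear] — {P5, P8}
3. P6@(0, 1, 0) [-x clear] — {P5, P6, P8}
4. P12@(0, 2, 0) [-x clear] — {P12, P5, P6, P8}
5. P10@(0, -1, 0) [-z clear] — {P10, P12, P5, P6, P8}
6. P3@(0, -1, 1) [+y clear] — {P10, P12, P3, P5, P6, P8}
7. P1@(0, 0, 1) [-x clear] — {P1, P10, P12, P3, P5, P6, P8}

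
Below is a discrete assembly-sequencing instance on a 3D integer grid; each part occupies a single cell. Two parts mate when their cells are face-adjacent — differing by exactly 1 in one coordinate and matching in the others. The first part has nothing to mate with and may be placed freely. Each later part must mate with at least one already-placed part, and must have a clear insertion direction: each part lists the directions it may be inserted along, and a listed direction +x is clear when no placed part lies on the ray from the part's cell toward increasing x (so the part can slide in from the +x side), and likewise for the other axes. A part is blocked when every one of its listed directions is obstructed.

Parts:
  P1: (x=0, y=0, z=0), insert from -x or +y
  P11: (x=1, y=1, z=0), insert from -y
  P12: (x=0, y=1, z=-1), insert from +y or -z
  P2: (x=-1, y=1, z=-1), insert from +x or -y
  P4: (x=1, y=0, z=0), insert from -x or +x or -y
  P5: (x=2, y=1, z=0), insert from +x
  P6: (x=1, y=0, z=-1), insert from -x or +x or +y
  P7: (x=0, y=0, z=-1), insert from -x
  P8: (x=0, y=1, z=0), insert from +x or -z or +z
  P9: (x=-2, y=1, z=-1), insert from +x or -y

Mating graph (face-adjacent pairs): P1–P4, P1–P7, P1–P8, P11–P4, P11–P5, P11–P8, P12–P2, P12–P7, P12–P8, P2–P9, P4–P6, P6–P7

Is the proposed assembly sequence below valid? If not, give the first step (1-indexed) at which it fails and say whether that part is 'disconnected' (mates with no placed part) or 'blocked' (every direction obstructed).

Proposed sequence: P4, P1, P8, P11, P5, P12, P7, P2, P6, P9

Invalid at step 4 (blocked)

1. P4@(1, 0, 0) [-x clear] — {P4}
2. P1@(0, 0, 0) [-x clear] — {P1, P4}
3. P8@(0, 1, 0) [+x clear] — {P1, P4, P8}
4. P11@(1, 1, 0) — -y all obstructed ⇒ blocked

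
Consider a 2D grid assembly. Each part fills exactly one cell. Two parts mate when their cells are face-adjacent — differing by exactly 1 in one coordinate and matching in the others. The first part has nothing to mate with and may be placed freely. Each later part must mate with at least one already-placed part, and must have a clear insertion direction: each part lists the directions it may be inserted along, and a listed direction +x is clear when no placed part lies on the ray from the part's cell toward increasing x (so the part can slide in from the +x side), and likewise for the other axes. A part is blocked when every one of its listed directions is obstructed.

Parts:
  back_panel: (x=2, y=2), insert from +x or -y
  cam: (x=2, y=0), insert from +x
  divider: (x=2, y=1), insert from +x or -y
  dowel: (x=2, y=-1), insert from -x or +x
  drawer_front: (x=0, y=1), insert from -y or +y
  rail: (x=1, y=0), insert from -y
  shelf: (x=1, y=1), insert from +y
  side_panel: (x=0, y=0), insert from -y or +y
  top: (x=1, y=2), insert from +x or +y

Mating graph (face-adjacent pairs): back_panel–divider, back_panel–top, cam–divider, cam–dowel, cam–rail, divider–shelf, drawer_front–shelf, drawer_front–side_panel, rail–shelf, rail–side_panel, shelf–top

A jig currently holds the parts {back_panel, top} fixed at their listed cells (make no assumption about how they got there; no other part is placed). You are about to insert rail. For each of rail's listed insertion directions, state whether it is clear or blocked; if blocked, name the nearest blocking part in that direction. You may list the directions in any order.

-y: clear

-y: ray from rail(1, 0) has no placed part ⇒ clear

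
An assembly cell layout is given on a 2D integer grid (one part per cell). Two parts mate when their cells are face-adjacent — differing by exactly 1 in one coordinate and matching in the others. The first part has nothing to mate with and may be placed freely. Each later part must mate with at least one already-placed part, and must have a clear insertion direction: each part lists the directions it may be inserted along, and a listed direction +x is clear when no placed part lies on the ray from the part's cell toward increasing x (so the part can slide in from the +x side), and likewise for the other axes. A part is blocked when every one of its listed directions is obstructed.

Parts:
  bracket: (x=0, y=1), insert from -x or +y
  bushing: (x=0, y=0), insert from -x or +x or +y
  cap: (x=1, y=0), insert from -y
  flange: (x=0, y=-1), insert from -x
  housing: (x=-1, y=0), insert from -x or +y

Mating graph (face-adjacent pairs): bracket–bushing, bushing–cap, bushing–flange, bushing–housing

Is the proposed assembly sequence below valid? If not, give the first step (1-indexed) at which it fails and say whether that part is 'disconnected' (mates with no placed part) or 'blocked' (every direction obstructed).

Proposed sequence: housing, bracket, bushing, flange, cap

1. housing@(-1, 0) [-x clear] — {housing}
2. bracket@(0, 1) — no placed neighbour ⇒ disconnected

Invalid at step 2 (disconnected)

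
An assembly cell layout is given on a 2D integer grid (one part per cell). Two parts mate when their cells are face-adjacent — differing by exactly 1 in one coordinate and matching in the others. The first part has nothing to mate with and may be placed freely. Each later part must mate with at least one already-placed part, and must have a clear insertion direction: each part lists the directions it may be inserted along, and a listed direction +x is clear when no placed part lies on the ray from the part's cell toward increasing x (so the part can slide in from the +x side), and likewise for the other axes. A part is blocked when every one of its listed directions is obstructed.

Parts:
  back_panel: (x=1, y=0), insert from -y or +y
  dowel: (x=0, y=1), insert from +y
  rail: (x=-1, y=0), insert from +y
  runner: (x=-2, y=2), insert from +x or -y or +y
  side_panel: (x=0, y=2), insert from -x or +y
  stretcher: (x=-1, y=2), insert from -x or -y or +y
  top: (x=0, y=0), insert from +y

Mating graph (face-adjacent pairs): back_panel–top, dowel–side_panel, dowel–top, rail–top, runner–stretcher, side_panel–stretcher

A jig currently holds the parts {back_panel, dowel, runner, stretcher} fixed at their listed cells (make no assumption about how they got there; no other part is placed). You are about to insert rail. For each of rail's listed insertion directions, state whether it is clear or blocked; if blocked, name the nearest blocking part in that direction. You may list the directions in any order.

+y: nearest on ray is stretcher@(-1, 2) ⇒ blocked

+y: blocked by stretcher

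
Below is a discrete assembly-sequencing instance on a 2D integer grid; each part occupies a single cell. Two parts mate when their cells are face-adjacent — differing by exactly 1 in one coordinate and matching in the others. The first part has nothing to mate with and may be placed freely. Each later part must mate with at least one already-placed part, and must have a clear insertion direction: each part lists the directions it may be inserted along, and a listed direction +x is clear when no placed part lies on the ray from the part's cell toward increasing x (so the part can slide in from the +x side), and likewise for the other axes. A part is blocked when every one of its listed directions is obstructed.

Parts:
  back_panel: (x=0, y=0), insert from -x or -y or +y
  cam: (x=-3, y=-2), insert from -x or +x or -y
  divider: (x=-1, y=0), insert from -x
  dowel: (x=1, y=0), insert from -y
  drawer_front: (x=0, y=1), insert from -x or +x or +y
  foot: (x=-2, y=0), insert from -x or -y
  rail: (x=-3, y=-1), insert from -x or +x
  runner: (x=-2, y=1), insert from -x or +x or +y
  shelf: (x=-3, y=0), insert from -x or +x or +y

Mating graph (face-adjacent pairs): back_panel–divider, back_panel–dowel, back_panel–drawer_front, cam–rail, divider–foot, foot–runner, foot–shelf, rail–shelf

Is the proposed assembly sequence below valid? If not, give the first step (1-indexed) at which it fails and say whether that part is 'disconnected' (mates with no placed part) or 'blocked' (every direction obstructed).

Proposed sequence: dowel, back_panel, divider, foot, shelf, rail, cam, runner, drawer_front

Valid

1. dowel@(1, 0) [-y clear] — {dowel}
2. back_panel@(0, 0) [-x clear] — {back_panel, dowel}
3. divider@(-1, 0) [-x clear] — {back_panel, divider, dowel}
4. foot@(-2, 0) [-x clear] — {back_panel, divider, dowel, foot}
5. shelf@(-3, 0) [-x clear] — {back_panel, divider, dowel, foot, shelf}
6. rail@(-3, -1) [-x clear] — {back_panel, divider, dowel, foot, rail, shelf}
7. cam@(-3, -2) [-x clear] — {back_panel, cam, divider, dowel, foot, rail, shelf}
8. runner@(-2, 1) [-x clear] — {back_panel, cam, divider, dowel, foot, rail, runner, shelf}
9. drawer_front@(0, 1) [+x clear] — {back_panel, cam, divider, dowel, drawer_front, foot, rail, runner, shelf}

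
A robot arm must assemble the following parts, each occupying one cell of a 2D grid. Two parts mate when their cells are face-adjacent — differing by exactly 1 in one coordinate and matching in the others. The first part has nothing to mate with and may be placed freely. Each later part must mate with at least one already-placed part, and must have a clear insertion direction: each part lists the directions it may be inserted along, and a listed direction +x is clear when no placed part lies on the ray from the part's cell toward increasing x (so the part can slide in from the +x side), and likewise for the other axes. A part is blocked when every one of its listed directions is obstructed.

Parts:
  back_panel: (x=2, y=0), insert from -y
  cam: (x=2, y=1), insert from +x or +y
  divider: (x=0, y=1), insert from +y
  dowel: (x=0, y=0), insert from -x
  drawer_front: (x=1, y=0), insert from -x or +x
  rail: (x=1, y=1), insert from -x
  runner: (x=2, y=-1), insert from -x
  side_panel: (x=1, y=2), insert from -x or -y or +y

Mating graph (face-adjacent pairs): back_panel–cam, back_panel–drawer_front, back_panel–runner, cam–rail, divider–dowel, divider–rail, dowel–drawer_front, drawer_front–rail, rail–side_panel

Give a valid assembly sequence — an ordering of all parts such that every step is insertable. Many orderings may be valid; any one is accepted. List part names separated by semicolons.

cam; rail; divider; dowel; drawer_front; back_panel; runner; side_panel

1. cam@(2, 1) [+x clear] — {cam}
2. rail@(1, 1) [-x clear] — {cam, rail}
3. divider@(0, 1) [+y clear] — {cam, divider, rail}
4. dowel@(0, 0) [-x clear] — {cam, divider, dowel, rail}
5. drawer_front@(1, 0) [+x clear] — {cam, divider, dowel, drawer_front, rail}
6. back_panel@(2, 0) [-y clear] — {back_panel, cam, divider, dowel, drawer_front, rail}
7. runner@(2, -1) [-x clear] — {back_panel, cam, divider, dowel, drawer_front, rail, runner}
8. side_panel@(1, 2) [-x clear] — {back_panel, cam, divider, dowel, drawer_front, rail, runner, side_panel}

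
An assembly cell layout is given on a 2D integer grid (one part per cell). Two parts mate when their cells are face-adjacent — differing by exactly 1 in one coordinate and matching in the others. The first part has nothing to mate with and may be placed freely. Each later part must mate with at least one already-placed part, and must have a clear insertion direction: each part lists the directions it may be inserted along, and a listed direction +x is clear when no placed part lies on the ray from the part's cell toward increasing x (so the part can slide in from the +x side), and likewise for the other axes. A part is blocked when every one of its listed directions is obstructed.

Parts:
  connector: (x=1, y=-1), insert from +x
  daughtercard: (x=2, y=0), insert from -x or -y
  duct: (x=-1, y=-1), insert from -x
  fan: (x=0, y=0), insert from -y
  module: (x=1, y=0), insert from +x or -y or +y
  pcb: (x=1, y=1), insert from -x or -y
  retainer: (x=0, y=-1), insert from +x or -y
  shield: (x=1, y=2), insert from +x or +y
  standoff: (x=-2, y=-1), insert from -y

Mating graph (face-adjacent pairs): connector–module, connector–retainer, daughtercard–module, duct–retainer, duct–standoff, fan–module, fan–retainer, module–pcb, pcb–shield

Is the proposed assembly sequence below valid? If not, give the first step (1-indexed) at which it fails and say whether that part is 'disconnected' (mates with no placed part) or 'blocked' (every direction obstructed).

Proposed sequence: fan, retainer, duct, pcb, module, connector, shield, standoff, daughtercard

Invalid at step 4 (disconnected)

1. fan@(0, 0) [-y clear] — {fan}
2. retainer@(0, -1) [+x clear] — {fan, retainer}
3. duct@(-1, -1) [-x clear] — {duct, fan, retainer}
4. pcb@(1, 1) — no placed neighbour ⇒ disconnected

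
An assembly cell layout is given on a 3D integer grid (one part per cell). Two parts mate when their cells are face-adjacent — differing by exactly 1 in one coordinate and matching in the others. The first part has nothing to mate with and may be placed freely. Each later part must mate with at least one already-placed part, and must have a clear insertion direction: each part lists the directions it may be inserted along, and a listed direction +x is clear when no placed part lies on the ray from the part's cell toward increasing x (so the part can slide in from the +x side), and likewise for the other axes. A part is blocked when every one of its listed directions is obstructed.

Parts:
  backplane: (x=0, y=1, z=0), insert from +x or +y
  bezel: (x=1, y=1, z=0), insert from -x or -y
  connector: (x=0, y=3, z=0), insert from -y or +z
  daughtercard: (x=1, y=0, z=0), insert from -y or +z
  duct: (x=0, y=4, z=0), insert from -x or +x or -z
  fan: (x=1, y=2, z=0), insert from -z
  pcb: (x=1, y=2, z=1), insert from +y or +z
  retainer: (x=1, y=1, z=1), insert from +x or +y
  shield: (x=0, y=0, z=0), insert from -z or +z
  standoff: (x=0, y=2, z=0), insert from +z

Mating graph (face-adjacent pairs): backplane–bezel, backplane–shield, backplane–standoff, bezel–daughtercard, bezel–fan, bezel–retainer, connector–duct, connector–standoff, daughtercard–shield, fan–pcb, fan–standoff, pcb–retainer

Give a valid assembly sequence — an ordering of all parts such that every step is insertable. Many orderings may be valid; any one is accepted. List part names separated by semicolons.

retainer; pcb; bezel; backplane; standoff; connector; daughtercard; duct; fan; shield

1. retainer@(1, 1, 1) [+x clear] — {retainer}
2. pcb@(1, 2, 1) [+y clear] — {pcb, retainer}
3. bezel@(1, 1, 0) [-x clear] — {bezel, pcb, retainer}
4. backplane@(0, 1, 0) [+y clear] — {backplane, bezel, pcb, retainer}
5. standoff@(0, 2, 0) [+z clear] — {backplane, bezel, pcb, retainer, standoff}
6. connector@(0, 3, 0) [+z clear] — {backplane, bezel, connector, pcb, retainer, standoff}
7. daughtercard@(1, 0, 0) [-y clear] — {backplane, bezel, connector, daughtercard, pcb, retainer, standoff}
8. duct@(0, 4, 0) [-x clear] — {backplane, bezel, connector, daughtercard, duct, pcb, retainer, standoff}
9. fan@(1, 2, 0) [-z clear] — {backplane, bezel, connector, daughtercard, duct, fan, pcb, retainer, standoff}
10. shield@(0, 0, 0) [-z clear] — {backplane, bezel, connector, daughtercard, duct, fan, pcb, retainer, shield, standoff}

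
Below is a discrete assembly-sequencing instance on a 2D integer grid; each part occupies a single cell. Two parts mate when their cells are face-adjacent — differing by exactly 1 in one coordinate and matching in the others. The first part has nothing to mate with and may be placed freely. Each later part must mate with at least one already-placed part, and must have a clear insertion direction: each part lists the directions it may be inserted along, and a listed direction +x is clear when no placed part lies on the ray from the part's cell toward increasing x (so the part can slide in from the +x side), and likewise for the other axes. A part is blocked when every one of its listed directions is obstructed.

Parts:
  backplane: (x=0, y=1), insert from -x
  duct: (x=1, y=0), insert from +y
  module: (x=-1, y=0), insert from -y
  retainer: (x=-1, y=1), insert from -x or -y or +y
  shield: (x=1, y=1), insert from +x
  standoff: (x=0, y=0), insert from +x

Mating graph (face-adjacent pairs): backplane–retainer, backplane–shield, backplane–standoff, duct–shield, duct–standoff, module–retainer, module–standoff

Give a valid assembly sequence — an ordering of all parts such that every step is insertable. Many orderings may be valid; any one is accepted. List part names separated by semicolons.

module; standoff; duct; shield; backplane; retainer

1. module@(-1, 0) [-y clear] — {module}
2. standoff@(0, 0) [+x clear] — {module, standoff}
3. duct@(1, 0) [+y clear] — {duct, module, standoff}
4. shield@(1, 1) [+x clear] — {duct, module, shield, standoff}
5. backplane@(0, 1) [-x clear] — {backplane, duct, module, shield, standoff}
6. retainer@(-1, 1) [-x clear] — {backplane, duct, module, retainer, shield, standoff}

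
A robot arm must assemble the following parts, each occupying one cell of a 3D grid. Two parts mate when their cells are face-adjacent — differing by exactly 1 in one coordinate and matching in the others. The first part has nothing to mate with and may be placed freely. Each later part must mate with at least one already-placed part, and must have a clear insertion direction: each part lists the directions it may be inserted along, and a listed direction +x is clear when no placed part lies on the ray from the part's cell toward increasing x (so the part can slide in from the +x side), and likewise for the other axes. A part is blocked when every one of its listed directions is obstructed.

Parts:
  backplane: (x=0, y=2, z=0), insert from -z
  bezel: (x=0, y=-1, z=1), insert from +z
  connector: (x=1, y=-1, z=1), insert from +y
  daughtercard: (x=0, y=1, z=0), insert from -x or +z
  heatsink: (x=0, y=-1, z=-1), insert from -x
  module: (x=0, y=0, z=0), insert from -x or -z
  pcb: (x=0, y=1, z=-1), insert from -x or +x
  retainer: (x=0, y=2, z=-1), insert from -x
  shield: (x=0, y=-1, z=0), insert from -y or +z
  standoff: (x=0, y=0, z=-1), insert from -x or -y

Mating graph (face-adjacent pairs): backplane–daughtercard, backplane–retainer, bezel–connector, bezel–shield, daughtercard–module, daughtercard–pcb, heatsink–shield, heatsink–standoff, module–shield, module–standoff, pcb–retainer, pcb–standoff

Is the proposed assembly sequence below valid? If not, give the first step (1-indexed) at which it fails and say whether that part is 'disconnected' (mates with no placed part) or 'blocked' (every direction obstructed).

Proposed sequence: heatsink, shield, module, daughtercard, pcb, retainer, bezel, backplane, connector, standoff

1. heatsink@(0, -1, -1) [-x clear] — {heatsink}
2. shield@(0, -1, 0) [-y clear] — {heatsink, shield}
3. module@(0, 0, 0) [-x clear] — {heatsink, module, shield}
4. daughtercard@(0, 1, 0) [-x clear] — {daughtercard, heatsink, module, shield}
5. pcb@(0, 1, -1) [-x clear] — {daughtercard, heatsink, module, pcb, shield}
6. retainer@(0, 2, -1) [-x clear] — {daughtercard, heatsink, module, pcb, retainer, shield}
7. bezel@(0, -1, 1) [+z clear] — {bezel, daughtercard, heatsink, module, pcb, retainer, shield}
8. backplane@(0, 2, 0) — -z all obstructed ⇒ blocked

Invalid at step 8 (blocked)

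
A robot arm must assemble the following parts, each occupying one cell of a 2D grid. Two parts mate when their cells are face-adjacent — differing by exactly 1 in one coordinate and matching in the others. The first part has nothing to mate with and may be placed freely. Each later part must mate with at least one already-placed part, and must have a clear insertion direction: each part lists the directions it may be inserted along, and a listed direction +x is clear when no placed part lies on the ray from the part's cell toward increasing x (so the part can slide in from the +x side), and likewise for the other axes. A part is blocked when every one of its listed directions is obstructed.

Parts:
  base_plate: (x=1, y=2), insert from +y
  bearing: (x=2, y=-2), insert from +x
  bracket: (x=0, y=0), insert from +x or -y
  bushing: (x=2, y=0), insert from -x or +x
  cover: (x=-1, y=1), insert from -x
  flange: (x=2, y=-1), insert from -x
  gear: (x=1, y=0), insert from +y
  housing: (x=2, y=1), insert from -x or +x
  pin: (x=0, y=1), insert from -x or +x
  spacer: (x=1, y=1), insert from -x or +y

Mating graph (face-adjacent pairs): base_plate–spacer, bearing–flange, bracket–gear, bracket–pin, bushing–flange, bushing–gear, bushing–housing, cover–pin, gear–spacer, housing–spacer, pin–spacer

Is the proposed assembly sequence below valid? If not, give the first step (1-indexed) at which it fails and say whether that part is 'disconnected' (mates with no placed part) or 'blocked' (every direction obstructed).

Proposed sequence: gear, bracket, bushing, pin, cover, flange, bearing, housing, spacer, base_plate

Valid

1. gear@(1, 0) [+y clear] — {gear}
2. bracket@(0, 0) [-y clear] — {bracket, gear}
3. bushing@(2, 0) [+x clear] — {bracket, bushing, gear}
4. pin@(0, 1) [-x clear] — {bracket, bushing, gear, pin}
5. cover@(-1, 1) [-x clear] — {bracket, bushing, cover, gear, pin}
6. flange@(2, -1) [-x clear] — {bracket, bushing, cover, flange, gear, pin}
7. bearing@(2, -2) [+x clear] — {bearing, bracket, bushing, cover, flange, gear, pin}
8. housing@(2, 1) [+x clear] — {bearing, bracket, bushing, cover, flange, gear, housing, pin}
9. spacer@(1, 1) [+y clear] — {bearing, bracket, bushing, cover, flange, gear, housing, pin, spacer}
10. base_plate@(1, 2) [+y clear] — {base_plate, bearing, bracket, bushing, cover, flange, gear, housing, pin, spacer}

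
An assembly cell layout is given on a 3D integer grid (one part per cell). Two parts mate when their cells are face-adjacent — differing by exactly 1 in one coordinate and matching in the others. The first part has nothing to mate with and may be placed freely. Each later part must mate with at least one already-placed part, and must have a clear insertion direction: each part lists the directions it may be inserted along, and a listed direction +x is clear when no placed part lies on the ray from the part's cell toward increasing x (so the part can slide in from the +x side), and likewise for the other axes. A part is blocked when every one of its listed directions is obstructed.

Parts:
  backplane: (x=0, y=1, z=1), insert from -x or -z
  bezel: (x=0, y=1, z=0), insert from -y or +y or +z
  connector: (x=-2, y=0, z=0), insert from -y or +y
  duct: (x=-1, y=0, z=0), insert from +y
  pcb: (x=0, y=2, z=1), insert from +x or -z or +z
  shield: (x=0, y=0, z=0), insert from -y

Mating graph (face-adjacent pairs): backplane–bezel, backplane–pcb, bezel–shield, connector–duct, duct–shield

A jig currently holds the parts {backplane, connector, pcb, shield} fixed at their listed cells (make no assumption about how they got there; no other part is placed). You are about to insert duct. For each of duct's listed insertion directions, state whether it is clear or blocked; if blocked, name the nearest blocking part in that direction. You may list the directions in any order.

+y: clear

+y: ray from duct(-1, 0, 0) has no placed part ⇒ clear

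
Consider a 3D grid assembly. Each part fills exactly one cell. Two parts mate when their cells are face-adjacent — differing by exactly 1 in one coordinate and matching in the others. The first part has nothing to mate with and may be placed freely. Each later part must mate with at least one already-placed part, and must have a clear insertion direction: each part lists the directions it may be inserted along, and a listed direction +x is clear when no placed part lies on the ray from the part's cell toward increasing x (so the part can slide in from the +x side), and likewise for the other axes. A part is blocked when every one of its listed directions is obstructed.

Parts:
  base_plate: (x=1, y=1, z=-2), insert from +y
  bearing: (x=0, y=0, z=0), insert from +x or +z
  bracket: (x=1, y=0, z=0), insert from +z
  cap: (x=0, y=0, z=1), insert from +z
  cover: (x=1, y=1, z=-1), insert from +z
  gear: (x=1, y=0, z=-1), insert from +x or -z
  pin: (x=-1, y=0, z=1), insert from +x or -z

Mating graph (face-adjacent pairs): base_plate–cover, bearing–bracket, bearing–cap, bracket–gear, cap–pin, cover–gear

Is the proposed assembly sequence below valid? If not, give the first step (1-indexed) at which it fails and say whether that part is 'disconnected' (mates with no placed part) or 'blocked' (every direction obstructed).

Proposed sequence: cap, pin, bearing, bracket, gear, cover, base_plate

Valid

1. cap@(0, 0, 1) [+z clear] — {cap}
2. pin@(-1, 0, 1) [-z clear] — {cap, pin}
3. bearing@(0, 0, 0) [+x clear] — {bearing, cap, pin}
4. bracket@(1, 0, 0) [+z clear] — {bearing, bracket, cap, pin}
5. gear@(1, 0, -1) [+x clear] — {bearing, bracket, cap, gear, pin}
6. cover@(1, 1, -1) [+z clear] — {bearing, bracket, cap, cover, gear, pin}
7. base_plate@(1, 1, -2) [+y clear] — {base_plate, bearing, bracket, cap, cover, gear, pin}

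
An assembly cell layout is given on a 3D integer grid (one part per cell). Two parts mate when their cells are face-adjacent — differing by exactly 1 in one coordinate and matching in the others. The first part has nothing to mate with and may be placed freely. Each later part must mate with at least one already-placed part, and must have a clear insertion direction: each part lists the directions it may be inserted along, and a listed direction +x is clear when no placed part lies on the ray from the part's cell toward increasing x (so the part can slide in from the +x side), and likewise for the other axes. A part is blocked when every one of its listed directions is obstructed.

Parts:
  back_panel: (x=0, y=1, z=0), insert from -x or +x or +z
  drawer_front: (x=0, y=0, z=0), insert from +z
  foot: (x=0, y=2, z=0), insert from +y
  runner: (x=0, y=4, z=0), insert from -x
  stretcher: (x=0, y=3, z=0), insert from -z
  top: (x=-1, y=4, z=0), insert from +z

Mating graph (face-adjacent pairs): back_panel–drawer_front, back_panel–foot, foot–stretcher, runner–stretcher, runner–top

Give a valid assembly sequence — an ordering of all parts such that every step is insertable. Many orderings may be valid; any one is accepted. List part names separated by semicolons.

drawer_front; back_panel; foot; stretcher; runner; top

1. drawer_front@(0, 0, 0) [+z clear] — {drawer_front}
2. back_panel@(0, 1, 0) [-x clear] — {back_panel, drawer_front}
3. foot@(0, 2, 0) [+y clear] — {back_panel, drawer_front, foot}
4. stretcher@(0, 3, 0) [-z clear] — {back_panel, drawer_front, foot, stretcher}
5. runner@(0, 4, 0) [-x clear] — {back_panel, drawer_front, foot, runner, stretcher}
6. top@(-1, 4, 0) [+z clear] — {back_panel, drawer_front, foot, runner, stretcher, top}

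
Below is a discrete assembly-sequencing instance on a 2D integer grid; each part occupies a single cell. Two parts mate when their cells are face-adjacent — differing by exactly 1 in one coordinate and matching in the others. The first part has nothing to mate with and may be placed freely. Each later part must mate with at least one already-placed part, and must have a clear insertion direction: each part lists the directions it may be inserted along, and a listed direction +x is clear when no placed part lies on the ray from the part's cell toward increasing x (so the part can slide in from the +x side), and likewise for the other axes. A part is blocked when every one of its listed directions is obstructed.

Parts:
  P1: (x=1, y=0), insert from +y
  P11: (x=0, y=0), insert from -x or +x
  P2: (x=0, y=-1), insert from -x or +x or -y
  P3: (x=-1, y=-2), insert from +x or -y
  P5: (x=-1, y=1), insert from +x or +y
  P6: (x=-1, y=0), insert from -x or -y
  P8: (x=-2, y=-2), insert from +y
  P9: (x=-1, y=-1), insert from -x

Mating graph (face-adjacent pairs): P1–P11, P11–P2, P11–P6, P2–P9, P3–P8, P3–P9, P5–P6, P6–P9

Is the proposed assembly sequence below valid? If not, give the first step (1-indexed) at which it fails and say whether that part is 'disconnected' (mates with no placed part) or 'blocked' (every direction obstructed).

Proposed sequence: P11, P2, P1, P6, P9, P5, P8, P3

Invalid at step 7 (disconnected)

1. P11@(0, 0) [-x clear] — {P11}
2. P2@(0, -1) [-x clear] — {P11, P2}
3. P1@(1, 0) [+y clear] — {P1, P11, P2}
4. P6@(-1, 0) [-x clear] — {P1, P11, P2, P6}
5. P9@(-1, -1) [-x clear] — {P1, P11, P2, P6, P9}
6. P5@(-1, 1) [+x clear] — {P1, P11, P2, P5, P6, P9}
7. P8@(-2, -2) — no placed neighbour ⇒ disconnected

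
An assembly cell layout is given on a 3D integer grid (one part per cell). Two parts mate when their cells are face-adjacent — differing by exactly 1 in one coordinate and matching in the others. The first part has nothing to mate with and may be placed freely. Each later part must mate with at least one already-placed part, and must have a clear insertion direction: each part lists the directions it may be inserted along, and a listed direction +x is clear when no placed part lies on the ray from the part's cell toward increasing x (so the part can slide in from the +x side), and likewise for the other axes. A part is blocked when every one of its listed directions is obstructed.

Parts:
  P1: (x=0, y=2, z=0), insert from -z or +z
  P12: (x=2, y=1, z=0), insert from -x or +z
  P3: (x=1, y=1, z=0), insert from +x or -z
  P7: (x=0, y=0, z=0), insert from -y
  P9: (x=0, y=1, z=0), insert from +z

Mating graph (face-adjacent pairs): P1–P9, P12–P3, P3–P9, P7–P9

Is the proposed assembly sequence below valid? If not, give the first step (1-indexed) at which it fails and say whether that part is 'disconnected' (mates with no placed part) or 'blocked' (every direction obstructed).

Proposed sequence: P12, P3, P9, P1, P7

Valid

1. P12@(2, 1, 0) [-x clear] — {P12}
2. P3@(1, 1, 0) [-z clear] — {P12, P3}
3. P9@(0, 1, 0) [+z clear] — {P12, P3, P9}
4. P1@(0, 2, 0) [-z clear] — {P1, P12, P3, P9}
5. P7@(0, 0, 0) [-y clear] — {P1, P12, P3, P7, P9}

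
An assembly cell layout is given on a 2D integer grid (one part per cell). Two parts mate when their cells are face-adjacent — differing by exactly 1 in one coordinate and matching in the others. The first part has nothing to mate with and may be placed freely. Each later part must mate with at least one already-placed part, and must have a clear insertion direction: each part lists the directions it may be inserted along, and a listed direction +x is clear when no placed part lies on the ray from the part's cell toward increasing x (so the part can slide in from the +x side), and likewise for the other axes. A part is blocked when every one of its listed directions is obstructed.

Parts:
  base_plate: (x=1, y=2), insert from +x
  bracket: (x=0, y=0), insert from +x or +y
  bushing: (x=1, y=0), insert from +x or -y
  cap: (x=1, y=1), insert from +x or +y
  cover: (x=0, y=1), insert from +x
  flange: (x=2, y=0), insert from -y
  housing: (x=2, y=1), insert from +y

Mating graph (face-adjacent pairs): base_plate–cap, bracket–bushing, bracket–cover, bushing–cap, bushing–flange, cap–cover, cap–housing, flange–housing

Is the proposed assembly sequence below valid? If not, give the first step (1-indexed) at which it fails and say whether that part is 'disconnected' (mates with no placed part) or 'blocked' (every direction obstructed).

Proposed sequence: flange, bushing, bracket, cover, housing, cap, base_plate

1. flange@(2, 0) [-y clear] — {flange}
2. bushing@(1, 0) [-y clear] — {bushing, flange}
3. bracket@(0, 0) [+y clear] — {bracket, bushing, flange}
4. cover@(0, 1) [+x clear] — {bracket, bushing, cover, flange}
5. housing@(2, 1) [+y clear] — {bracket, bushing, cover, flange, housing}
6. cap@(1, 1) [+y clear] — {bracket, bushing, cap, cover, flange, housing}
7. base_plate@(1, 2) [+x clear] — {base_plate, bracket, bushing, cap, cover, flange, housing}

Valid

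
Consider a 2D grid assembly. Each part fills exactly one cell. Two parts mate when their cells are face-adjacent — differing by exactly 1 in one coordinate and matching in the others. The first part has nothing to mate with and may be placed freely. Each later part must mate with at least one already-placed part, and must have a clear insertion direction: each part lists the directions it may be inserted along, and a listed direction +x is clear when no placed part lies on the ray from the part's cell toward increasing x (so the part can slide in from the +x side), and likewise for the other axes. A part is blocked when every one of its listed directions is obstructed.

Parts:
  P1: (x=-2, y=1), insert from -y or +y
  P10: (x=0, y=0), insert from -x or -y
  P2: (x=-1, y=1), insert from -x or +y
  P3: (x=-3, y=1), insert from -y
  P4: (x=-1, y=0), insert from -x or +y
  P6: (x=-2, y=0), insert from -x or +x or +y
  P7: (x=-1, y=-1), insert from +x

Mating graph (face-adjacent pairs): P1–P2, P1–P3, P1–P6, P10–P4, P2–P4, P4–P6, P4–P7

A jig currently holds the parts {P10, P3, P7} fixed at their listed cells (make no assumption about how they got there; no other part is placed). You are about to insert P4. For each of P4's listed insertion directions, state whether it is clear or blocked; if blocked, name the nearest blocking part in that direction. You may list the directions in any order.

+y: clear; -x: clear

-x: ray from P4(-1, 0) has no placed part ⇒ clear
+y: ray from P4(-1, 0) has no placed part ⇒ clear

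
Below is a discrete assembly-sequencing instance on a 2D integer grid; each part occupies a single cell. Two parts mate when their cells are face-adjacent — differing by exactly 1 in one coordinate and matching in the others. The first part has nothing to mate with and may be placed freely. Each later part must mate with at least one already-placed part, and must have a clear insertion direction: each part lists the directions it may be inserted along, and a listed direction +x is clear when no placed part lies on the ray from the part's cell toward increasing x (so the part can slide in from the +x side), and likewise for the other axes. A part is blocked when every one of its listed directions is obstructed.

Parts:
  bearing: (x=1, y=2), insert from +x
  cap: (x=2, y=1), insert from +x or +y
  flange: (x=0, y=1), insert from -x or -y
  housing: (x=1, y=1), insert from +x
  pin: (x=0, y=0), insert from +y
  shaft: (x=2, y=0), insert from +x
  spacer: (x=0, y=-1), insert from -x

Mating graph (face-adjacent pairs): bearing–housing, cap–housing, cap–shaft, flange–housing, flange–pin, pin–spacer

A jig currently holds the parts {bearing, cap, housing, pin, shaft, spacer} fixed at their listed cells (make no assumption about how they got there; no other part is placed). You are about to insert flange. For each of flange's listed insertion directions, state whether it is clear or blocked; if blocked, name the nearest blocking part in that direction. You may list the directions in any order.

-x: clear; -y: blocked by pin

-x: ray from flange(0, 1) has no placed part ⇒ clear
-y: nearest on ray is pin@(0, 0) ⇒ blocked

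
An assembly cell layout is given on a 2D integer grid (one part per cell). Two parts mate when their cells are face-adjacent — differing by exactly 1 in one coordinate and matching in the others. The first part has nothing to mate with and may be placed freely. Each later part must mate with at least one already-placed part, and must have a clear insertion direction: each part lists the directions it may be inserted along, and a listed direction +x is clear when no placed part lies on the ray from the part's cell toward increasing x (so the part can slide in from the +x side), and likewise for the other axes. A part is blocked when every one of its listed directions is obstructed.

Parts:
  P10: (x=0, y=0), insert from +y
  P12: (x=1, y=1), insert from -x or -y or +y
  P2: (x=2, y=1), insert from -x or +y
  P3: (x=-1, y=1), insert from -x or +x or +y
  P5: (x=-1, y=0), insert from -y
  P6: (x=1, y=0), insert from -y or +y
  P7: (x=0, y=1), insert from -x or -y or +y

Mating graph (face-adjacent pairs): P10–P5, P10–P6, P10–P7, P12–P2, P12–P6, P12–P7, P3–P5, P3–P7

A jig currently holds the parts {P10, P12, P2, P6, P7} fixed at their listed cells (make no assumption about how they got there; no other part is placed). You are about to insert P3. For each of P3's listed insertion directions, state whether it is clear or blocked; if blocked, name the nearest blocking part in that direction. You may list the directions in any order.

+x: blocked by P7; +y: clear; -x: clear

-x: ray from P3(-1, 1) has no placed part ⇒ clear
+x: nearest on ray is P7@(0, 1) ⇒ blocked
+y: ray from P3(-1, 1) has no placed part ⇒ clear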